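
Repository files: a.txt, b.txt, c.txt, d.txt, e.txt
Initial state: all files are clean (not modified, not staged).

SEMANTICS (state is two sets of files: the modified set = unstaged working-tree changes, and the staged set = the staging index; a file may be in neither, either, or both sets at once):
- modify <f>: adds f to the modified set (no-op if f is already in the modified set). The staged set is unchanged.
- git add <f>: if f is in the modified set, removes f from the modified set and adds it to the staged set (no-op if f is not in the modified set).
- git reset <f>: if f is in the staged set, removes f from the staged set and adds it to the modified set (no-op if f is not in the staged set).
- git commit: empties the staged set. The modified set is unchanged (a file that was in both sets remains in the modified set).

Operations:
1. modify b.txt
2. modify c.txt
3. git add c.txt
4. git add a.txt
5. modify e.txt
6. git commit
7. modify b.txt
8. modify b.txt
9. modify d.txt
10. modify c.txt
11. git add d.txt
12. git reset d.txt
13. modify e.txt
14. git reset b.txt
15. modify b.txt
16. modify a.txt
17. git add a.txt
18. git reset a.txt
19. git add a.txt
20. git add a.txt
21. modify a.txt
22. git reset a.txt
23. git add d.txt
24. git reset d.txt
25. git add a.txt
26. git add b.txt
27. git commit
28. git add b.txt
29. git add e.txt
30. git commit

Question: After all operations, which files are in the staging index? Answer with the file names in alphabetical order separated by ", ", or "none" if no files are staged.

Answer: none

Derivation:
After op 1 (modify b.txt): modified={b.txt} staged={none}
After op 2 (modify c.txt): modified={b.txt, c.txt} staged={none}
After op 3 (git add c.txt): modified={b.txt} staged={c.txt}
After op 4 (git add a.txt): modified={b.txt} staged={c.txt}
After op 5 (modify e.txt): modified={b.txt, e.txt} staged={c.txt}
After op 6 (git commit): modified={b.txt, e.txt} staged={none}
After op 7 (modify b.txt): modified={b.txt, e.txt} staged={none}
After op 8 (modify b.txt): modified={b.txt, e.txt} staged={none}
After op 9 (modify d.txt): modified={b.txt, d.txt, e.txt} staged={none}
After op 10 (modify c.txt): modified={b.txt, c.txt, d.txt, e.txt} staged={none}
After op 11 (git add d.txt): modified={b.txt, c.txt, e.txt} staged={d.txt}
After op 12 (git reset d.txt): modified={b.txt, c.txt, d.txt, e.txt} staged={none}
After op 13 (modify e.txt): modified={b.txt, c.txt, d.txt, e.txt} staged={none}
After op 14 (git reset b.txt): modified={b.txt, c.txt, d.txt, e.txt} staged={none}
After op 15 (modify b.txt): modified={b.txt, c.txt, d.txt, e.txt} staged={none}
After op 16 (modify a.txt): modified={a.txt, b.txt, c.txt, d.txt, e.txt} staged={none}
After op 17 (git add a.txt): modified={b.txt, c.txt, d.txt, e.txt} staged={a.txt}
After op 18 (git reset a.txt): modified={a.txt, b.txt, c.txt, d.txt, e.txt} staged={none}
After op 19 (git add a.txt): modified={b.txt, c.txt, d.txt, e.txt} staged={a.txt}
After op 20 (git add a.txt): modified={b.txt, c.txt, d.txt, e.txt} staged={a.txt}
After op 21 (modify a.txt): modified={a.txt, b.txt, c.txt, d.txt, e.txt} staged={a.txt}
After op 22 (git reset a.txt): modified={a.txt, b.txt, c.txt, d.txt, e.txt} staged={none}
After op 23 (git add d.txt): modified={a.txt, b.txt, c.txt, e.txt} staged={d.txt}
After op 24 (git reset d.txt): modified={a.txt, b.txt, c.txt, d.txt, e.txt} staged={none}
After op 25 (git add a.txt): modified={b.txt, c.txt, d.txt, e.txt} staged={a.txt}
After op 26 (git add b.txt): modified={c.txt, d.txt, e.txt} staged={a.txt, b.txt}
After op 27 (git commit): modified={c.txt, d.txt, e.txt} staged={none}
After op 28 (git add b.txt): modified={c.txt, d.txt, e.txt} staged={none}
After op 29 (git add e.txt): modified={c.txt, d.txt} staged={e.txt}
After op 30 (git commit): modified={c.txt, d.txt} staged={none}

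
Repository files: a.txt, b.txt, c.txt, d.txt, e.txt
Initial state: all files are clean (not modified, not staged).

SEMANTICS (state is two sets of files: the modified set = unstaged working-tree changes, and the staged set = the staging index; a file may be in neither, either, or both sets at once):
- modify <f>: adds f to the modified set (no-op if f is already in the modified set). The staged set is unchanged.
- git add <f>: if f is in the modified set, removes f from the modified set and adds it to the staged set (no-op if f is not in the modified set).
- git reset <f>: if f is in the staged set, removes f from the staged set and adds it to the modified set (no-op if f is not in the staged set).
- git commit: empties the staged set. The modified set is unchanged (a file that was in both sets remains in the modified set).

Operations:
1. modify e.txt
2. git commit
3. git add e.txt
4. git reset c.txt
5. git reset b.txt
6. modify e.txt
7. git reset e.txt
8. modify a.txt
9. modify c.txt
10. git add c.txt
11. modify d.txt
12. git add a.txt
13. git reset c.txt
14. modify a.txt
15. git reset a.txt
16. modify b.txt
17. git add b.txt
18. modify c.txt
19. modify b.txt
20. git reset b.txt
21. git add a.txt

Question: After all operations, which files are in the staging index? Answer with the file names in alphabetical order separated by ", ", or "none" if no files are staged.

Answer: a.txt

Derivation:
After op 1 (modify e.txt): modified={e.txt} staged={none}
After op 2 (git commit): modified={e.txt} staged={none}
After op 3 (git add e.txt): modified={none} staged={e.txt}
After op 4 (git reset c.txt): modified={none} staged={e.txt}
After op 5 (git reset b.txt): modified={none} staged={e.txt}
After op 6 (modify e.txt): modified={e.txt} staged={e.txt}
After op 7 (git reset e.txt): modified={e.txt} staged={none}
After op 8 (modify a.txt): modified={a.txt, e.txt} staged={none}
After op 9 (modify c.txt): modified={a.txt, c.txt, e.txt} staged={none}
After op 10 (git add c.txt): modified={a.txt, e.txt} staged={c.txt}
After op 11 (modify d.txt): modified={a.txt, d.txt, e.txt} staged={c.txt}
After op 12 (git add a.txt): modified={d.txt, e.txt} staged={a.txt, c.txt}
After op 13 (git reset c.txt): modified={c.txt, d.txt, e.txt} staged={a.txt}
After op 14 (modify a.txt): modified={a.txt, c.txt, d.txt, e.txt} staged={a.txt}
After op 15 (git reset a.txt): modified={a.txt, c.txt, d.txt, e.txt} staged={none}
After op 16 (modify b.txt): modified={a.txt, b.txt, c.txt, d.txt, e.txt} staged={none}
After op 17 (git add b.txt): modified={a.txt, c.txt, d.txt, e.txt} staged={b.txt}
After op 18 (modify c.txt): modified={a.txt, c.txt, d.txt, e.txt} staged={b.txt}
After op 19 (modify b.txt): modified={a.txt, b.txt, c.txt, d.txt, e.txt} staged={b.txt}
After op 20 (git reset b.txt): modified={a.txt, b.txt, c.txt, d.txt, e.txt} staged={none}
After op 21 (git add a.txt): modified={b.txt, c.txt, d.txt, e.txt} staged={a.txt}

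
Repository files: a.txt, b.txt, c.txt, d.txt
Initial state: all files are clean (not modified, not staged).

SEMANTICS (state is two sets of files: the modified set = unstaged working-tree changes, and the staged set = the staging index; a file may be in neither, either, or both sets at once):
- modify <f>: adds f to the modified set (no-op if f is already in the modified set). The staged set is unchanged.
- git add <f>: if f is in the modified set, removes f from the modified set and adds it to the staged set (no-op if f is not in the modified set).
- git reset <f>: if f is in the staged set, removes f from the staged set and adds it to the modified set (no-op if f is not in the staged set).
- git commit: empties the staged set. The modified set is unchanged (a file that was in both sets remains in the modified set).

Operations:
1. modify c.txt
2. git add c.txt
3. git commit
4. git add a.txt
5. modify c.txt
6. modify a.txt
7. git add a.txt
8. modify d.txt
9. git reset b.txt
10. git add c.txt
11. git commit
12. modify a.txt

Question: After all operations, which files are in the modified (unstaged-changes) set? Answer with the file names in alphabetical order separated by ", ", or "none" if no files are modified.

After op 1 (modify c.txt): modified={c.txt} staged={none}
After op 2 (git add c.txt): modified={none} staged={c.txt}
After op 3 (git commit): modified={none} staged={none}
After op 4 (git add a.txt): modified={none} staged={none}
After op 5 (modify c.txt): modified={c.txt} staged={none}
After op 6 (modify a.txt): modified={a.txt, c.txt} staged={none}
After op 7 (git add a.txt): modified={c.txt} staged={a.txt}
After op 8 (modify d.txt): modified={c.txt, d.txt} staged={a.txt}
After op 9 (git reset b.txt): modified={c.txt, d.txt} staged={a.txt}
After op 10 (git add c.txt): modified={d.txt} staged={a.txt, c.txt}
After op 11 (git commit): modified={d.txt} staged={none}
After op 12 (modify a.txt): modified={a.txt, d.txt} staged={none}

Answer: a.txt, d.txt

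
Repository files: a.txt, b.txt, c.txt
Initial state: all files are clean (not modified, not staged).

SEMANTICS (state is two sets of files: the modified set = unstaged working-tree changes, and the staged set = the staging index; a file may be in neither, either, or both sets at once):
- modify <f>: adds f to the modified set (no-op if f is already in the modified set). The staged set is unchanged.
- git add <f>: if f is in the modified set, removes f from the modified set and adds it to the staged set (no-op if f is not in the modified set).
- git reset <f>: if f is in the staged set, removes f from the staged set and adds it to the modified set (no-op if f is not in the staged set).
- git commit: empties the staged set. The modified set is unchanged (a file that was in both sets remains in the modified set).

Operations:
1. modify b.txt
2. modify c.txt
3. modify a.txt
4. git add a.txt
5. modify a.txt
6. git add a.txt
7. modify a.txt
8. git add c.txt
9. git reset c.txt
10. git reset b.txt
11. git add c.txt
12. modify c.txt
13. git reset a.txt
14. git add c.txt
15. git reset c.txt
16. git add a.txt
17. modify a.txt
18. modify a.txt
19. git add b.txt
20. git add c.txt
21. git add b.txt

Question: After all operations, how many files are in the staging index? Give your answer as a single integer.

Answer: 3

Derivation:
After op 1 (modify b.txt): modified={b.txt} staged={none}
After op 2 (modify c.txt): modified={b.txt, c.txt} staged={none}
After op 3 (modify a.txt): modified={a.txt, b.txt, c.txt} staged={none}
After op 4 (git add a.txt): modified={b.txt, c.txt} staged={a.txt}
After op 5 (modify a.txt): modified={a.txt, b.txt, c.txt} staged={a.txt}
After op 6 (git add a.txt): modified={b.txt, c.txt} staged={a.txt}
After op 7 (modify a.txt): modified={a.txt, b.txt, c.txt} staged={a.txt}
After op 8 (git add c.txt): modified={a.txt, b.txt} staged={a.txt, c.txt}
After op 9 (git reset c.txt): modified={a.txt, b.txt, c.txt} staged={a.txt}
After op 10 (git reset b.txt): modified={a.txt, b.txt, c.txt} staged={a.txt}
After op 11 (git add c.txt): modified={a.txt, b.txt} staged={a.txt, c.txt}
After op 12 (modify c.txt): modified={a.txt, b.txt, c.txt} staged={a.txt, c.txt}
After op 13 (git reset a.txt): modified={a.txt, b.txt, c.txt} staged={c.txt}
After op 14 (git add c.txt): modified={a.txt, b.txt} staged={c.txt}
After op 15 (git reset c.txt): modified={a.txt, b.txt, c.txt} staged={none}
After op 16 (git add a.txt): modified={b.txt, c.txt} staged={a.txt}
After op 17 (modify a.txt): modified={a.txt, b.txt, c.txt} staged={a.txt}
After op 18 (modify a.txt): modified={a.txt, b.txt, c.txt} staged={a.txt}
After op 19 (git add b.txt): modified={a.txt, c.txt} staged={a.txt, b.txt}
After op 20 (git add c.txt): modified={a.txt} staged={a.txt, b.txt, c.txt}
After op 21 (git add b.txt): modified={a.txt} staged={a.txt, b.txt, c.txt}
Final staged set: {a.txt, b.txt, c.txt} -> count=3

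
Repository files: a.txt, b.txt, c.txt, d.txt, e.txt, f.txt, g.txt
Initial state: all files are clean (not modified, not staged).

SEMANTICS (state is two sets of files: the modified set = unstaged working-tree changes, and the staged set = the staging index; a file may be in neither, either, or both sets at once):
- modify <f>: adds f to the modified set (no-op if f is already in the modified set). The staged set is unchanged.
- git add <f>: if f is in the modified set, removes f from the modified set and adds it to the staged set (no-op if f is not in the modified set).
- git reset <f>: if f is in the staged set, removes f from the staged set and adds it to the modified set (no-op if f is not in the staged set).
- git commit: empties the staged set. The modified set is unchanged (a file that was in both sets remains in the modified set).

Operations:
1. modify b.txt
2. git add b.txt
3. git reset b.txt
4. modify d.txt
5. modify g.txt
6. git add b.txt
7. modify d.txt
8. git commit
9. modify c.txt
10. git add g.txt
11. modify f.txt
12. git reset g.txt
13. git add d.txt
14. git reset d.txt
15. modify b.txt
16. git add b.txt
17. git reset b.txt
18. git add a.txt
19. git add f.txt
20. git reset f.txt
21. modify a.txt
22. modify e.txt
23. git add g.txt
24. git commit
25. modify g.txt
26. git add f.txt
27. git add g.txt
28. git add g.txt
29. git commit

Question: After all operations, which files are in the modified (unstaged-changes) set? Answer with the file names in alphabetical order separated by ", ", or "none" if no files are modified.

Answer: a.txt, b.txt, c.txt, d.txt, e.txt

Derivation:
After op 1 (modify b.txt): modified={b.txt} staged={none}
After op 2 (git add b.txt): modified={none} staged={b.txt}
After op 3 (git reset b.txt): modified={b.txt} staged={none}
After op 4 (modify d.txt): modified={b.txt, d.txt} staged={none}
After op 5 (modify g.txt): modified={b.txt, d.txt, g.txt} staged={none}
After op 6 (git add b.txt): modified={d.txt, g.txt} staged={b.txt}
After op 7 (modify d.txt): modified={d.txt, g.txt} staged={b.txt}
After op 8 (git commit): modified={d.txt, g.txt} staged={none}
After op 9 (modify c.txt): modified={c.txt, d.txt, g.txt} staged={none}
After op 10 (git add g.txt): modified={c.txt, d.txt} staged={g.txt}
After op 11 (modify f.txt): modified={c.txt, d.txt, f.txt} staged={g.txt}
After op 12 (git reset g.txt): modified={c.txt, d.txt, f.txt, g.txt} staged={none}
After op 13 (git add d.txt): modified={c.txt, f.txt, g.txt} staged={d.txt}
After op 14 (git reset d.txt): modified={c.txt, d.txt, f.txt, g.txt} staged={none}
After op 15 (modify b.txt): modified={b.txt, c.txt, d.txt, f.txt, g.txt} staged={none}
After op 16 (git add b.txt): modified={c.txt, d.txt, f.txt, g.txt} staged={b.txt}
After op 17 (git reset b.txt): modified={b.txt, c.txt, d.txt, f.txt, g.txt} staged={none}
After op 18 (git add a.txt): modified={b.txt, c.txt, d.txt, f.txt, g.txt} staged={none}
After op 19 (git add f.txt): modified={b.txt, c.txt, d.txt, g.txt} staged={f.txt}
After op 20 (git reset f.txt): modified={b.txt, c.txt, d.txt, f.txt, g.txt} staged={none}
After op 21 (modify a.txt): modified={a.txt, b.txt, c.txt, d.txt, f.txt, g.txt} staged={none}
After op 22 (modify e.txt): modified={a.txt, b.txt, c.txt, d.txt, e.txt, f.txt, g.txt} staged={none}
After op 23 (git add g.txt): modified={a.txt, b.txt, c.txt, d.txt, e.txt, f.txt} staged={g.txt}
After op 24 (git commit): modified={a.txt, b.txt, c.txt, d.txt, e.txt, f.txt} staged={none}
After op 25 (modify g.txt): modified={a.txt, b.txt, c.txt, d.txt, e.txt, f.txt, g.txt} staged={none}
After op 26 (git add f.txt): modified={a.txt, b.txt, c.txt, d.txt, e.txt, g.txt} staged={f.txt}
After op 27 (git add g.txt): modified={a.txt, b.txt, c.txt, d.txt, e.txt} staged={f.txt, g.txt}
After op 28 (git add g.txt): modified={a.txt, b.txt, c.txt, d.txt, e.txt} staged={f.txt, g.txt}
After op 29 (git commit): modified={a.txt, b.txt, c.txt, d.txt, e.txt} staged={none}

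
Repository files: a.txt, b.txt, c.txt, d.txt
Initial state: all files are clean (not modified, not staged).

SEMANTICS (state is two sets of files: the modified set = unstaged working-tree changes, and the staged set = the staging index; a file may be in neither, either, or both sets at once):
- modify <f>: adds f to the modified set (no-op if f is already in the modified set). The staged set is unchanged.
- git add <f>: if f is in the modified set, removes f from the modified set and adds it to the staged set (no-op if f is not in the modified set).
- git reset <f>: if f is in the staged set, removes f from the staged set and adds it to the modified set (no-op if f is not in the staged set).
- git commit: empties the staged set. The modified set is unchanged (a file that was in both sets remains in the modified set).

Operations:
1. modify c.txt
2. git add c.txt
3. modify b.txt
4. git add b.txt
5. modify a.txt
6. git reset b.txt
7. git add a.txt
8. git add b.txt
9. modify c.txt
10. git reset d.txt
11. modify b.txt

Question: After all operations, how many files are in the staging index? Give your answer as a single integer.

After op 1 (modify c.txt): modified={c.txt} staged={none}
After op 2 (git add c.txt): modified={none} staged={c.txt}
After op 3 (modify b.txt): modified={b.txt} staged={c.txt}
After op 4 (git add b.txt): modified={none} staged={b.txt, c.txt}
After op 5 (modify a.txt): modified={a.txt} staged={b.txt, c.txt}
After op 6 (git reset b.txt): modified={a.txt, b.txt} staged={c.txt}
After op 7 (git add a.txt): modified={b.txt} staged={a.txt, c.txt}
After op 8 (git add b.txt): modified={none} staged={a.txt, b.txt, c.txt}
After op 9 (modify c.txt): modified={c.txt} staged={a.txt, b.txt, c.txt}
After op 10 (git reset d.txt): modified={c.txt} staged={a.txt, b.txt, c.txt}
After op 11 (modify b.txt): modified={b.txt, c.txt} staged={a.txt, b.txt, c.txt}
Final staged set: {a.txt, b.txt, c.txt} -> count=3

Answer: 3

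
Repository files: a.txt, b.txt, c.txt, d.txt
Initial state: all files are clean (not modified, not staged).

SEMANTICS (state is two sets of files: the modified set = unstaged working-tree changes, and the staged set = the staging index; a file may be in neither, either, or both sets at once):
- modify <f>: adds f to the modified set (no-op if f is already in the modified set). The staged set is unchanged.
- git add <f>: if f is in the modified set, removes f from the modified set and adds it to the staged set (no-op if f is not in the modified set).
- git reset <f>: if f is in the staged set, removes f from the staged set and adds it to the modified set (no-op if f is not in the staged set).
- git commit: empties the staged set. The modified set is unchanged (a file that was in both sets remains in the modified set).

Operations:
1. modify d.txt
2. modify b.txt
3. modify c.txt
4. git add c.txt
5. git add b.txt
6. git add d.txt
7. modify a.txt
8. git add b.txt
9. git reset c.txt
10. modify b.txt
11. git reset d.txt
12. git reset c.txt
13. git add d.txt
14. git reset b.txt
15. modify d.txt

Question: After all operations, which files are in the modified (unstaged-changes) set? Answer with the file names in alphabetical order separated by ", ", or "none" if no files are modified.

Answer: a.txt, b.txt, c.txt, d.txt

Derivation:
After op 1 (modify d.txt): modified={d.txt} staged={none}
After op 2 (modify b.txt): modified={b.txt, d.txt} staged={none}
After op 3 (modify c.txt): modified={b.txt, c.txt, d.txt} staged={none}
After op 4 (git add c.txt): modified={b.txt, d.txt} staged={c.txt}
After op 5 (git add b.txt): modified={d.txt} staged={b.txt, c.txt}
After op 6 (git add d.txt): modified={none} staged={b.txt, c.txt, d.txt}
After op 7 (modify a.txt): modified={a.txt} staged={b.txt, c.txt, d.txt}
After op 8 (git add b.txt): modified={a.txt} staged={b.txt, c.txt, d.txt}
After op 9 (git reset c.txt): modified={a.txt, c.txt} staged={b.txt, d.txt}
After op 10 (modify b.txt): modified={a.txt, b.txt, c.txt} staged={b.txt, d.txt}
After op 11 (git reset d.txt): modified={a.txt, b.txt, c.txt, d.txt} staged={b.txt}
After op 12 (git reset c.txt): modified={a.txt, b.txt, c.txt, d.txt} staged={b.txt}
After op 13 (git add d.txt): modified={a.txt, b.txt, c.txt} staged={b.txt, d.txt}
After op 14 (git reset b.txt): modified={a.txt, b.txt, c.txt} staged={d.txt}
After op 15 (modify d.txt): modified={a.txt, b.txt, c.txt, d.txt} staged={d.txt}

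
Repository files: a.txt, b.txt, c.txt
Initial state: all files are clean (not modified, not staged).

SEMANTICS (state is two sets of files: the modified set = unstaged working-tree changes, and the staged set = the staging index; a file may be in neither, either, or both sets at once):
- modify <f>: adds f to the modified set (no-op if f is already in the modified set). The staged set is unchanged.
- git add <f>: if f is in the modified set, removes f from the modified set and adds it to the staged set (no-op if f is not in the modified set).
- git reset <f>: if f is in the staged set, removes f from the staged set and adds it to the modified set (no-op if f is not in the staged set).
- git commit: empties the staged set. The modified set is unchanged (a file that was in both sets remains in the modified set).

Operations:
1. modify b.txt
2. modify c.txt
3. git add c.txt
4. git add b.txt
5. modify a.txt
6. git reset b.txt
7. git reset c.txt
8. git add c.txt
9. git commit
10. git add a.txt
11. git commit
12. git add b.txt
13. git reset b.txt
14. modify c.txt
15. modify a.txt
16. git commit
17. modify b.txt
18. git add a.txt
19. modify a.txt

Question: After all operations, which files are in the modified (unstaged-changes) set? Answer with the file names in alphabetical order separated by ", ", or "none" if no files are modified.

Answer: a.txt, b.txt, c.txt

Derivation:
After op 1 (modify b.txt): modified={b.txt} staged={none}
After op 2 (modify c.txt): modified={b.txt, c.txt} staged={none}
After op 3 (git add c.txt): modified={b.txt} staged={c.txt}
After op 4 (git add b.txt): modified={none} staged={b.txt, c.txt}
After op 5 (modify a.txt): modified={a.txt} staged={b.txt, c.txt}
After op 6 (git reset b.txt): modified={a.txt, b.txt} staged={c.txt}
After op 7 (git reset c.txt): modified={a.txt, b.txt, c.txt} staged={none}
After op 8 (git add c.txt): modified={a.txt, b.txt} staged={c.txt}
After op 9 (git commit): modified={a.txt, b.txt} staged={none}
After op 10 (git add a.txt): modified={b.txt} staged={a.txt}
After op 11 (git commit): modified={b.txt} staged={none}
After op 12 (git add b.txt): modified={none} staged={b.txt}
After op 13 (git reset b.txt): modified={b.txt} staged={none}
After op 14 (modify c.txt): modified={b.txt, c.txt} staged={none}
After op 15 (modify a.txt): modified={a.txt, b.txt, c.txt} staged={none}
After op 16 (git commit): modified={a.txt, b.txt, c.txt} staged={none}
After op 17 (modify b.txt): modified={a.txt, b.txt, c.txt} staged={none}
After op 18 (git add a.txt): modified={b.txt, c.txt} staged={a.txt}
After op 19 (modify a.txt): modified={a.txt, b.txt, c.txt} staged={a.txt}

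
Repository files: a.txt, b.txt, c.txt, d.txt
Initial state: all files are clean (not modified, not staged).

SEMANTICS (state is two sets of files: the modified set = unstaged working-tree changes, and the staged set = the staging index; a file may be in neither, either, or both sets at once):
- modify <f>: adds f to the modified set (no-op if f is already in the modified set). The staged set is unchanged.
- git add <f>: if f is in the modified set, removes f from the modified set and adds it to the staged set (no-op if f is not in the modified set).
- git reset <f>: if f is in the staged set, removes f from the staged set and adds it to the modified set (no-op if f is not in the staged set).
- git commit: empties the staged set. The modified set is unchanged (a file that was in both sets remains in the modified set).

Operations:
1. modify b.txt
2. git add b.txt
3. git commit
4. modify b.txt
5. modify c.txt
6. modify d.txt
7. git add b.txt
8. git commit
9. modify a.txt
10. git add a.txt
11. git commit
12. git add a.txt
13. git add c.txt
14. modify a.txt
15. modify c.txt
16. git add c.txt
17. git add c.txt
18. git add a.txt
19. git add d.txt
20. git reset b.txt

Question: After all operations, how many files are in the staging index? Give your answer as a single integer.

After op 1 (modify b.txt): modified={b.txt} staged={none}
After op 2 (git add b.txt): modified={none} staged={b.txt}
After op 3 (git commit): modified={none} staged={none}
After op 4 (modify b.txt): modified={b.txt} staged={none}
After op 5 (modify c.txt): modified={b.txt, c.txt} staged={none}
After op 6 (modify d.txt): modified={b.txt, c.txt, d.txt} staged={none}
After op 7 (git add b.txt): modified={c.txt, d.txt} staged={b.txt}
After op 8 (git commit): modified={c.txt, d.txt} staged={none}
After op 9 (modify a.txt): modified={a.txt, c.txt, d.txt} staged={none}
After op 10 (git add a.txt): modified={c.txt, d.txt} staged={a.txt}
After op 11 (git commit): modified={c.txt, d.txt} staged={none}
After op 12 (git add a.txt): modified={c.txt, d.txt} staged={none}
After op 13 (git add c.txt): modified={d.txt} staged={c.txt}
After op 14 (modify a.txt): modified={a.txt, d.txt} staged={c.txt}
After op 15 (modify c.txt): modified={a.txt, c.txt, d.txt} staged={c.txt}
After op 16 (git add c.txt): modified={a.txt, d.txt} staged={c.txt}
After op 17 (git add c.txt): modified={a.txt, d.txt} staged={c.txt}
After op 18 (git add a.txt): modified={d.txt} staged={a.txt, c.txt}
After op 19 (git add d.txt): modified={none} staged={a.txt, c.txt, d.txt}
After op 20 (git reset b.txt): modified={none} staged={a.txt, c.txt, d.txt}
Final staged set: {a.txt, c.txt, d.txt} -> count=3

Answer: 3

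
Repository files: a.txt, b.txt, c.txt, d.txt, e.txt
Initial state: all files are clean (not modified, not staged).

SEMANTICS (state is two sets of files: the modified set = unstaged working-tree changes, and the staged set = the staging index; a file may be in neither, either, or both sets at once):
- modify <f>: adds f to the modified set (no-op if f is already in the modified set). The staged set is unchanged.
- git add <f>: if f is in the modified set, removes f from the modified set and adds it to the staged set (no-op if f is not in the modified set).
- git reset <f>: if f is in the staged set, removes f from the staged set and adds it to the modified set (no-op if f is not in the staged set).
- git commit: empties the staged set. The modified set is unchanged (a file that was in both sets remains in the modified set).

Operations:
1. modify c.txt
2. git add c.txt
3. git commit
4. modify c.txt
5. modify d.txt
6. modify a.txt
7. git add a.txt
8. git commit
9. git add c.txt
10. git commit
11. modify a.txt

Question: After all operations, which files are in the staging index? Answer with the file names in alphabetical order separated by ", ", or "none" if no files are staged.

Answer: none

Derivation:
After op 1 (modify c.txt): modified={c.txt} staged={none}
After op 2 (git add c.txt): modified={none} staged={c.txt}
After op 3 (git commit): modified={none} staged={none}
After op 4 (modify c.txt): modified={c.txt} staged={none}
After op 5 (modify d.txt): modified={c.txt, d.txt} staged={none}
After op 6 (modify a.txt): modified={a.txt, c.txt, d.txt} staged={none}
After op 7 (git add a.txt): modified={c.txt, d.txt} staged={a.txt}
After op 8 (git commit): modified={c.txt, d.txt} staged={none}
After op 9 (git add c.txt): modified={d.txt} staged={c.txt}
After op 10 (git commit): modified={d.txt} staged={none}
After op 11 (modify a.txt): modified={a.txt, d.txt} staged={none}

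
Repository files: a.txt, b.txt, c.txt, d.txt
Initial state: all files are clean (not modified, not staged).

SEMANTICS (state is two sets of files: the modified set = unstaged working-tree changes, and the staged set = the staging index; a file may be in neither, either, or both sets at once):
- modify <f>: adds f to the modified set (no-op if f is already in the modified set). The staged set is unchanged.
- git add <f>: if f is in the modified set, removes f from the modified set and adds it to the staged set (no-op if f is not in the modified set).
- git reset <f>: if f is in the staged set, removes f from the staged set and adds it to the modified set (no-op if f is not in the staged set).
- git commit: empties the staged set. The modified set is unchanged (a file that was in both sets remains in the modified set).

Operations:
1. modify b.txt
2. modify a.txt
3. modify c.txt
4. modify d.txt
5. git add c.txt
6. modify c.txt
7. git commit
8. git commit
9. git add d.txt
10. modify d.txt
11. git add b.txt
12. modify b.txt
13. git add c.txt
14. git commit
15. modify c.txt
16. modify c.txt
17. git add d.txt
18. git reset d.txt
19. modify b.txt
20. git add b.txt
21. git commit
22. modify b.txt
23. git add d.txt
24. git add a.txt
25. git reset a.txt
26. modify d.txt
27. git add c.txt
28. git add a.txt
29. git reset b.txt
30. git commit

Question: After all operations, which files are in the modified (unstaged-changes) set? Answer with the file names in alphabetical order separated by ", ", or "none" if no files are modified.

After op 1 (modify b.txt): modified={b.txt} staged={none}
After op 2 (modify a.txt): modified={a.txt, b.txt} staged={none}
After op 3 (modify c.txt): modified={a.txt, b.txt, c.txt} staged={none}
After op 4 (modify d.txt): modified={a.txt, b.txt, c.txt, d.txt} staged={none}
After op 5 (git add c.txt): modified={a.txt, b.txt, d.txt} staged={c.txt}
After op 6 (modify c.txt): modified={a.txt, b.txt, c.txt, d.txt} staged={c.txt}
After op 7 (git commit): modified={a.txt, b.txt, c.txt, d.txt} staged={none}
After op 8 (git commit): modified={a.txt, b.txt, c.txt, d.txt} staged={none}
After op 9 (git add d.txt): modified={a.txt, b.txt, c.txt} staged={d.txt}
After op 10 (modify d.txt): modified={a.txt, b.txt, c.txt, d.txt} staged={d.txt}
After op 11 (git add b.txt): modified={a.txt, c.txt, d.txt} staged={b.txt, d.txt}
After op 12 (modify b.txt): modified={a.txt, b.txt, c.txt, d.txt} staged={b.txt, d.txt}
After op 13 (git add c.txt): modified={a.txt, b.txt, d.txt} staged={b.txt, c.txt, d.txt}
After op 14 (git commit): modified={a.txt, b.txt, d.txt} staged={none}
After op 15 (modify c.txt): modified={a.txt, b.txt, c.txt, d.txt} staged={none}
After op 16 (modify c.txt): modified={a.txt, b.txt, c.txt, d.txt} staged={none}
After op 17 (git add d.txt): modified={a.txt, b.txt, c.txt} staged={d.txt}
After op 18 (git reset d.txt): modified={a.txt, b.txt, c.txt, d.txt} staged={none}
After op 19 (modify b.txt): modified={a.txt, b.txt, c.txt, d.txt} staged={none}
After op 20 (git add b.txt): modified={a.txt, c.txt, d.txt} staged={b.txt}
After op 21 (git commit): modified={a.txt, c.txt, d.txt} staged={none}
After op 22 (modify b.txt): modified={a.txt, b.txt, c.txt, d.txt} staged={none}
After op 23 (git add d.txt): modified={a.txt, b.txt, c.txt} staged={d.txt}
After op 24 (git add a.txt): modified={b.txt, c.txt} staged={a.txt, d.txt}
After op 25 (git reset a.txt): modified={a.txt, b.txt, c.txt} staged={d.txt}
After op 26 (modify d.txt): modified={a.txt, b.txt, c.txt, d.txt} staged={d.txt}
After op 27 (git add c.txt): modified={a.txt, b.txt, d.txt} staged={c.txt, d.txt}
After op 28 (git add a.txt): modified={b.txt, d.txt} staged={a.txt, c.txt, d.txt}
After op 29 (git reset b.txt): modified={b.txt, d.txt} staged={a.txt, c.txt, d.txt}
After op 30 (git commit): modified={b.txt, d.txt} staged={none}

Answer: b.txt, d.txt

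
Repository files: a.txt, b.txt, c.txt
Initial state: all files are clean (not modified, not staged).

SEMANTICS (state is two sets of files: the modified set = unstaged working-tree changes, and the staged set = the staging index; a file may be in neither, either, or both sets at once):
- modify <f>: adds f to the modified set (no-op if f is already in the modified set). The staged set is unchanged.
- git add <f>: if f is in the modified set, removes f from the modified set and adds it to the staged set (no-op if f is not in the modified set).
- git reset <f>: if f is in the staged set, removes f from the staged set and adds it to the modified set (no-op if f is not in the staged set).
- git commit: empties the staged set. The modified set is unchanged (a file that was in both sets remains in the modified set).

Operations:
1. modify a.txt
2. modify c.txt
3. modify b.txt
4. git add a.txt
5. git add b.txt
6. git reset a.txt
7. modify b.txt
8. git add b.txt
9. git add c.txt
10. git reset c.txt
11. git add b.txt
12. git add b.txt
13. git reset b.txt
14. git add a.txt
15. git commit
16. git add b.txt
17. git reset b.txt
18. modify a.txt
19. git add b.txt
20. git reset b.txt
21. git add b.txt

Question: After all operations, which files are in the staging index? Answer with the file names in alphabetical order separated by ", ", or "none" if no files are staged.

After op 1 (modify a.txt): modified={a.txt} staged={none}
After op 2 (modify c.txt): modified={a.txt, c.txt} staged={none}
After op 3 (modify b.txt): modified={a.txt, b.txt, c.txt} staged={none}
After op 4 (git add a.txt): modified={b.txt, c.txt} staged={a.txt}
After op 5 (git add b.txt): modified={c.txt} staged={a.txt, b.txt}
After op 6 (git reset a.txt): modified={a.txt, c.txt} staged={b.txt}
After op 7 (modify b.txt): modified={a.txt, b.txt, c.txt} staged={b.txt}
After op 8 (git add b.txt): modified={a.txt, c.txt} staged={b.txt}
After op 9 (git add c.txt): modified={a.txt} staged={b.txt, c.txt}
After op 10 (git reset c.txt): modified={a.txt, c.txt} staged={b.txt}
After op 11 (git add b.txt): modified={a.txt, c.txt} staged={b.txt}
After op 12 (git add b.txt): modified={a.txt, c.txt} staged={b.txt}
After op 13 (git reset b.txt): modified={a.txt, b.txt, c.txt} staged={none}
After op 14 (git add a.txt): modified={b.txt, c.txt} staged={a.txt}
After op 15 (git commit): modified={b.txt, c.txt} staged={none}
After op 16 (git add b.txt): modified={c.txt} staged={b.txt}
After op 17 (git reset b.txt): modified={b.txt, c.txt} staged={none}
After op 18 (modify a.txt): modified={a.txt, b.txt, c.txt} staged={none}
After op 19 (git add b.txt): modified={a.txt, c.txt} staged={b.txt}
After op 20 (git reset b.txt): modified={a.txt, b.txt, c.txt} staged={none}
After op 21 (git add b.txt): modified={a.txt, c.txt} staged={b.txt}

Answer: b.txt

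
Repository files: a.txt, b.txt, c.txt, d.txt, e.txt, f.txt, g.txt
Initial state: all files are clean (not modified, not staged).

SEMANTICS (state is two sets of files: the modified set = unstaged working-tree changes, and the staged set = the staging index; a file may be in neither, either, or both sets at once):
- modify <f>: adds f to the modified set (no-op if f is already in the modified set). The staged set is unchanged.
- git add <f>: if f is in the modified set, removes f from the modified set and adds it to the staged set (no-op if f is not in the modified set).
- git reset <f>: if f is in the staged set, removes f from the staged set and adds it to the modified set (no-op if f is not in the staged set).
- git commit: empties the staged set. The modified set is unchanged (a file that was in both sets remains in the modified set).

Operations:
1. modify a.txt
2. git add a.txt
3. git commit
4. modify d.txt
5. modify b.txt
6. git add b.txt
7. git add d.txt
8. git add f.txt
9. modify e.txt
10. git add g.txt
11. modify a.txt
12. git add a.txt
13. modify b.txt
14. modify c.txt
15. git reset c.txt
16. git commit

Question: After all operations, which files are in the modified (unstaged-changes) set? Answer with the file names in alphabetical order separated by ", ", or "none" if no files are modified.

Answer: b.txt, c.txt, e.txt

Derivation:
After op 1 (modify a.txt): modified={a.txt} staged={none}
After op 2 (git add a.txt): modified={none} staged={a.txt}
After op 3 (git commit): modified={none} staged={none}
After op 4 (modify d.txt): modified={d.txt} staged={none}
After op 5 (modify b.txt): modified={b.txt, d.txt} staged={none}
After op 6 (git add b.txt): modified={d.txt} staged={b.txt}
After op 7 (git add d.txt): modified={none} staged={b.txt, d.txt}
After op 8 (git add f.txt): modified={none} staged={b.txt, d.txt}
After op 9 (modify e.txt): modified={e.txt} staged={b.txt, d.txt}
After op 10 (git add g.txt): modified={e.txt} staged={b.txt, d.txt}
After op 11 (modify a.txt): modified={a.txt, e.txt} staged={b.txt, d.txt}
After op 12 (git add a.txt): modified={e.txt} staged={a.txt, b.txt, d.txt}
After op 13 (modify b.txt): modified={b.txt, e.txt} staged={a.txt, b.txt, d.txt}
After op 14 (modify c.txt): modified={b.txt, c.txt, e.txt} staged={a.txt, b.txt, d.txt}
After op 15 (git reset c.txt): modified={b.txt, c.txt, e.txt} staged={a.txt, b.txt, d.txt}
After op 16 (git commit): modified={b.txt, c.txt, e.txt} staged={none}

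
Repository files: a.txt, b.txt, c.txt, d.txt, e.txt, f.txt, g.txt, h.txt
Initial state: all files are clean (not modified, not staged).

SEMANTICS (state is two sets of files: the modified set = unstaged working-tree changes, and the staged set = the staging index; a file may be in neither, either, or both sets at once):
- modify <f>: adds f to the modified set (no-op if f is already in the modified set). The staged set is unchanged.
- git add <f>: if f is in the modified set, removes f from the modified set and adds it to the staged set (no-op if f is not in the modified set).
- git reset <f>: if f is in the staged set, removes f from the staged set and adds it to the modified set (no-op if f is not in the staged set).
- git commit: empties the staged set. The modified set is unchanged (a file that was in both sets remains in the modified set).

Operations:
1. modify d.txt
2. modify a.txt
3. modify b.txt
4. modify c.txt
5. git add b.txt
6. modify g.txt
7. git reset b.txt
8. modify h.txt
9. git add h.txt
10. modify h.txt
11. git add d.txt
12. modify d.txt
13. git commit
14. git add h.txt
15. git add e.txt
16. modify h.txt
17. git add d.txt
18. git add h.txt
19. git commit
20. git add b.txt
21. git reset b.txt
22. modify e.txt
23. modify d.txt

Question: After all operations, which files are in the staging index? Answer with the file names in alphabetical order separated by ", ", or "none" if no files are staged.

Answer: none

Derivation:
After op 1 (modify d.txt): modified={d.txt} staged={none}
After op 2 (modify a.txt): modified={a.txt, d.txt} staged={none}
After op 3 (modify b.txt): modified={a.txt, b.txt, d.txt} staged={none}
After op 4 (modify c.txt): modified={a.txt, b.txt, c.txt, d.txt} staged={none}
After op 5 (git add b.txt): modified={a.txt, c.txt, d.txt} staged={b.txt}
After op 6 (modify g.txt): modified={a.txt, c.txt, d.txt, g.txt} staged={b.txt}
After op 7 (git reset b.txt): modified={a.txt, b.txt, c.txt, d.txt, g.txt} staged={none}
After op 8 (modify h.txt): modified={a.txt, b.txt, c.txt, d.txt, g.txt, h.txt} staged={none}
After op 9 (git add h.txt): modified={a.txt, b.txt, c.txt, d.txt, g.txt} staged={h.txt}
After op 10 (modify h.txt): modified={a.txt, b.txt, c.txt, d.txt, g.txt, h.txt} staged={h.txt}
After op 11 (git add d.txt): modified={a.txt, b.txt, c.txt, g.txt, h.txt} staged={d.txt, h.txt}
After op 12 (modify d.txt): modified={a.txt, b.txt, c.txt, d.txt, g.txt, h.txt} staged={d.txt, h.txt}
After op 13 (git commit): modified={a.txt, b.txt, c.txt, d.txt, g.txt, h.txt} staged={none}
After op 14 (git add h.txt): modified={a.txt, b.txt, c.txt, d.txt, g.txt} staged={h.txt}
After op 15 (git add e.txt): modified={a.txt, b.txt, c.txt, d.txt, g.txt} staged={h.txt}
After op 16 (modify h.txt): modified={a.txt, b.txt, c.txt, d.txt, g.txt, h.txt} staged={h.txt}
After op 17 (git add d.txt): modified={a.txt, b.txt, c.txt, g.txt, h.txt} staged={d.txt, h.txt}
After op 18 (git add h.txt): modified={a.txt, b.txt, c.txt, g.txt} staged={d.txt, h.txt}
After op 19 (git commit): modified={a.txt, b.txt, c.txt, g.txt} staged={none}
After op 20 (git add b.txt): modified={a.txt, c.txt, g.txt} staged={b.txt}
After op 21 (git reset b.txt): modified={a.txt, b.txt, c.txt, g.txt} staged={none}
After op 22 (modify e.txt): modified={a.txt, b.txt, c.txt, e.txt, g.txt} staged={none}
After op 23 (modify d.txt): modified={a.txt, b.txt, c.txt, d.txt, e.txt, g.txt} staged={none}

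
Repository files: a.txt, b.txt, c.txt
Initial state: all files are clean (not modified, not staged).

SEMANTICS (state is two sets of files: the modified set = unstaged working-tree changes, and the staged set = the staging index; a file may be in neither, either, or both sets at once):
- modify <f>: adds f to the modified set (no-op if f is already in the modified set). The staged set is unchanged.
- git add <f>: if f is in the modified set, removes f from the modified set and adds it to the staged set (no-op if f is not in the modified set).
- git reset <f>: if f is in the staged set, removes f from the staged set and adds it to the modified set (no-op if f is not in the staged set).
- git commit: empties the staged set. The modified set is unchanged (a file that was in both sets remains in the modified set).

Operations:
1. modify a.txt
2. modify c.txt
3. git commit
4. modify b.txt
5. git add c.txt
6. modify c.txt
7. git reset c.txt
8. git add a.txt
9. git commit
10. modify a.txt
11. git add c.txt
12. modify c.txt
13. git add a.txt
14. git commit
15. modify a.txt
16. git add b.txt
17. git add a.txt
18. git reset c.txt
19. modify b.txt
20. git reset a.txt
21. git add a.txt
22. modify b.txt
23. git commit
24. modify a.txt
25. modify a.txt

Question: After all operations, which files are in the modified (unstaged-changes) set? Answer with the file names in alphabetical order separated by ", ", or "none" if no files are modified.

Answer: a.txt, b.txt, c.txt

Derivation:
After op 1 (modify a.txt): modified={a.txt} staged={none}
After op 2 (modify c.txt): modified={a.txt, c.txt} staged={none}
After op 3 (git commit): modified={a.txt, c.txt} staged={none}
After op 4 (modify b.txt): modified={a.txt, b.txt, c.txt} staged={none}
After op 5 (git add c.txt): modified={a.txt, b.txt} staged={c.txt}
After op 6 (modify c.txt): modified={a.txt, b.txt, c.txt} staged={c.txt}
After op 7 (git reset c.txt): modified={a.txt, b.txt, c.txt} staged={none}
After op 8 (git add a.txt): modified={b.txt, c.txt} staged={a.txt}
After op 9 (git commit): modified={b.txt, c.txt} staged={none}
After op 10 (modify a.txt): modified={a.txt, b.txt, c.txt} staged={none}
After op 11 (git add c.txt): modified={a.txt, b.txt} staged={c.txt}
After op 12 (modify c.txt): modified={a.txt, b.txt, c.txt} staged={c.txt}
After op 13 (git add a.txt): modified={b.txt, c.txt} staged={a.txt, c.txt}
After op 14 (git commit): modified={b.txt, c.txt} staged={none}
After op 15 (modify a.txt): modified={a.txt, b.txt, c.txt} staged={none}
After op 16 (git add b.txt): modified={a.txt, c.txt} staged={b.txt}
After op 17 (git add a.txt): modified={c.txt} staged={a.txt, b.txt}
After op 18 (git reset c.txt): modified={c.txt} staged={a.txt, b.txt}
After op 19 (modify b.txt): modified={b.txt, c.txt} staged={a.txt, b.txt}
After op 20 (git reset a.txt): modified={a.txt, b.txt, c.txt} staged={b.txt}
After op 21 (git add a.txt): modified={b.txt, c.txt} staged={a.txt, b.txt}
After op 22 (modify b.txt): modified={b.txt, c.txt} staged={a.txt, b.txt}
After op 23 (git commit): modified={b.txt, c.txt} staged={none}
After op 24 (modify a.txt): modified={a.txt, b.txt, c.txt} staged={none}
After op 25 (modify a.txt): modified={a.txt, b.txt, c.txt} staged={none}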